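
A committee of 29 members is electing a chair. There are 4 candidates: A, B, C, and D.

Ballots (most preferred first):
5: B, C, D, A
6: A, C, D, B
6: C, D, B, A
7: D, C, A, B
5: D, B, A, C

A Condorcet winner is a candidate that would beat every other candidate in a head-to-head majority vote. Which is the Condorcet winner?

C vs A: 18–11
C vs B: 19–10
C vs D: 17–12
C beats every other candidate.

C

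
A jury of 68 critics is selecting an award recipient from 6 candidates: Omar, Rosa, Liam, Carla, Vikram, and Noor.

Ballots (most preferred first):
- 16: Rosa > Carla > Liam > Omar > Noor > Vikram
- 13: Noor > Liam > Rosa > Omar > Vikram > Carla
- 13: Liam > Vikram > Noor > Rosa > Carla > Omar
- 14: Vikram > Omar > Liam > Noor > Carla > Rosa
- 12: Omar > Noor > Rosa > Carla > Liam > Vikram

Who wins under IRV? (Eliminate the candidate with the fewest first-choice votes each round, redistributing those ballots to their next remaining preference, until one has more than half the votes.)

Round 1: Omar 12, Rosa 16, Liam 13, Carla 0, Vikram 14, Noor 13. Carla eliminated.
Round 2: Omar 12, Rosa 16, Liam 13, Vikram 14, Noor 13. Omar eliminated.
Round 3: Rosa 16, Liam 13, Vikram 14, Noor 25. Liam eliminated.
Round 4: Rosa 16, Vikram 27, Noor 25. Rosa eliminated.
Round 5: Vikram 27, Noor 41. Noor has a majority (≥35).

Noor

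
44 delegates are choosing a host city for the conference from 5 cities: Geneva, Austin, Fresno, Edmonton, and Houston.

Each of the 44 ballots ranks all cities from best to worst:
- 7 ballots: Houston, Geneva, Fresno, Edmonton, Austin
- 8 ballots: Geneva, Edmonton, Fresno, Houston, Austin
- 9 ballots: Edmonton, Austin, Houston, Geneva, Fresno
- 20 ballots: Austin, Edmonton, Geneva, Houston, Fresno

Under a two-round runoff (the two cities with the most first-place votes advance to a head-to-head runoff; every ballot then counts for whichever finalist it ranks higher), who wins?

Round 1 first-place votes: Geneva 8, Austin 20, Fresno 0, Edmonton 9, Houston 7. Austin and Edmonton advance.
Runoff: Austin is ranked above Edmonton on 20 ballots, Edmonton above Austin on 24.

Edmonton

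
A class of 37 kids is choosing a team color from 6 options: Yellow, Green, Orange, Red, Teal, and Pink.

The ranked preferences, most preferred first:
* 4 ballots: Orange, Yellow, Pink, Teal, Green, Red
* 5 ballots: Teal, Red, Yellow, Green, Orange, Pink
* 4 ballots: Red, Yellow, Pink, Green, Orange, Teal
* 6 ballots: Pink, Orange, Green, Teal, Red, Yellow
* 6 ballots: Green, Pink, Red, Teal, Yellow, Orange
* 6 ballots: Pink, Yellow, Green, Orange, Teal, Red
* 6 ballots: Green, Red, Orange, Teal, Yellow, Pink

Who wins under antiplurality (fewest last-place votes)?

Green

Last-place votes: Yellow 6, Green 0, Orange 6, Red 10, Teal 4, Pink 11.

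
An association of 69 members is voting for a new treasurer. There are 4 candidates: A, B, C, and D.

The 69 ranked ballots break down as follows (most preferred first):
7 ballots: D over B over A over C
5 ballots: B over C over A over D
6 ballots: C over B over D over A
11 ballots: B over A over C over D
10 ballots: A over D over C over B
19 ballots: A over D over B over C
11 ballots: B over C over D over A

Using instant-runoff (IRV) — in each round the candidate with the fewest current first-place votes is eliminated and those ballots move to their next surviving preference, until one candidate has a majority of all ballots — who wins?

Round 1: A 29, B 27, C 6, D 7. C eliminated.
Round 2: A 29, B 33, D 7. D eliminated.
Round 3: A 29, B 40. B has a majority (≥35).

B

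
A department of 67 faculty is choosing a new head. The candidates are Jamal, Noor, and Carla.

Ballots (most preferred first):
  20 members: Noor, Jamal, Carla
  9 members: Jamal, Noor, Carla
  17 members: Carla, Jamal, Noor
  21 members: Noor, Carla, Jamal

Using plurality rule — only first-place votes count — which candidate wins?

Noor

First-place votes: Jamal 9, Noor 41, Carla 17.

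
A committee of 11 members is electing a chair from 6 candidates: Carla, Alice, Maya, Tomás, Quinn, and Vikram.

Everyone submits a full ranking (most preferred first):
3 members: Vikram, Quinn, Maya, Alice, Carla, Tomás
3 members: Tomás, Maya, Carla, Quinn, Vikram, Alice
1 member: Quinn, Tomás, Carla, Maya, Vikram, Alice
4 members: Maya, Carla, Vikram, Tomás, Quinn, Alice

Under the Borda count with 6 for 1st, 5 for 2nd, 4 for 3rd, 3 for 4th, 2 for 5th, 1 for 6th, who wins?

Maya

Carla: 3×2 + 3×4 + 1×4 + 4×5 = 42
Alice: 3×3 + 3×1 + 1×1 + 4×1 = 17
Maya: 3×4 + 3×5 + 1×3 + 4×6 = 54
Tomás: 3×1 + 3×6 + 1×5 + 4×3 = 38
Quinn: 3×5 + 3×3 + 1×6 + 4×2 = 38
Vikram: 3×6 + 3×2 + 1×2 + 4×4 = 42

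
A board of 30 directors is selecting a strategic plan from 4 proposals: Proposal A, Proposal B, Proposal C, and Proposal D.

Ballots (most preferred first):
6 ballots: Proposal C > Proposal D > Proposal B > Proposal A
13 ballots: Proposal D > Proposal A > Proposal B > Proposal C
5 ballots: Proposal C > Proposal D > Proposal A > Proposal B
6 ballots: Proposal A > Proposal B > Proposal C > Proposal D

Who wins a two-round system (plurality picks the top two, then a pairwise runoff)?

Round 1 first-place votes: Proposal A 6, Proposal B 0, Proposal C 11, Proposal D 13. Proposal D and Proposal C advance.
Runoff: Proposal D is ranked above Proposal C on 13 ballots, Proposal C above Proposal D on 17.

Proposal C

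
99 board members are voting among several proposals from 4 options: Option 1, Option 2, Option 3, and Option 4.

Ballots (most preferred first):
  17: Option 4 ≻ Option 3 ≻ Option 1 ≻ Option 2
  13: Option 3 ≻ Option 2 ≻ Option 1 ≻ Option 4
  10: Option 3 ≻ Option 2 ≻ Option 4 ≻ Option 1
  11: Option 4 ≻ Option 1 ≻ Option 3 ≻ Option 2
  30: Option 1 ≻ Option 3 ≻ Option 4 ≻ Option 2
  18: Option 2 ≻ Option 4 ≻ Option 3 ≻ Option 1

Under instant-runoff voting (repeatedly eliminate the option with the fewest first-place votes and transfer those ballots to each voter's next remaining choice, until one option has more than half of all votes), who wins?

Option 4

Round 1: Option 1 30, Option 2 18, Option 3 23, Option 4 28. Option 2 eliminated.
Round 2: Option 1 30, Option 3 23, Option 4 46. Option 3 eliminated.
Round 3: Option 1 43, Option 4 56. Option 4 has a majority (≥50).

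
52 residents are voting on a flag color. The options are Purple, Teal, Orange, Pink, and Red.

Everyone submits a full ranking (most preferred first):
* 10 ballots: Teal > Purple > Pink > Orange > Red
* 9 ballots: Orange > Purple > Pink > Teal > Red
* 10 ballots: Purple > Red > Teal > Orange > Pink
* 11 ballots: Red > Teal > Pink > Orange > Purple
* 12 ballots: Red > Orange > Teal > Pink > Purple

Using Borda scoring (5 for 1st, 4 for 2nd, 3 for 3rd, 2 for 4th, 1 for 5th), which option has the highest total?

Purple: 10×4 + 9×4 + 10×5 + 11×1 + 12×1 = 149
Teal: 10×5 + 9×2 + 10×3 + 11×4 + 12×3 = 178
Orange: 10×2 + 9×5 + 10×2 + 11×2 + 12×4 = 155
Pink: 10×3 + 9×3 + 10×1 + 11×3 + 12×2 = 124
Red: 10×1 + 9×1 + 10×4 + 11×5 + 12×5 = 174

Teal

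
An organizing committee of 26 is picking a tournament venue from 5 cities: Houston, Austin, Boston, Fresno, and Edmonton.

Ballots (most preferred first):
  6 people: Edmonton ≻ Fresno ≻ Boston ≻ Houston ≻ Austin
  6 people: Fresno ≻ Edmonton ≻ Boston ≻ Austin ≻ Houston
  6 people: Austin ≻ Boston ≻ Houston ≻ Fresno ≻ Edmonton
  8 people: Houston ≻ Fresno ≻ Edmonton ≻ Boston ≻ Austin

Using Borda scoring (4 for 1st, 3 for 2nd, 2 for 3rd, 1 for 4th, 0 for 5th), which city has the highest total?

Fresno

Houston: 6×1 + 6×0 + 6×2 + 8×4 = 50
Austin: 6×0 + 6×1 + 6×4 + 8×0 = 30
Boston: 6×2 + 6×2 + 6×3 + 8×1 = 50
Fresno: 6×3 + 6×4 + 6×1 + 8×3 = 72
Edmonton: 6×4 + 6×3 + 6×0 + 8×2 = 58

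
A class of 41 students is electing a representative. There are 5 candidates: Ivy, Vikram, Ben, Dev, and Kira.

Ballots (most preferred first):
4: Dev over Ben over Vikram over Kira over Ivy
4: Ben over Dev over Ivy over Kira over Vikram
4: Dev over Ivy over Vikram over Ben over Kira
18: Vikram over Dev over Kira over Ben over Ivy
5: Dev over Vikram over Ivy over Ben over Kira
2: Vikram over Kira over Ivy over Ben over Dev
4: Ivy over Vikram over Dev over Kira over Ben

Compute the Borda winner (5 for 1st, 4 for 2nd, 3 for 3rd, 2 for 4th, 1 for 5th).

Dev

Ivy: 4×1 + 4×3 + 4×4 + 18×1 + 5×3 + 2×3 + 4×5 = 91
Vikram: 4×3 + 4×1 + 4×3 + 18×5 + 5×4 + 2×5 + 4×4 = 164
Ben: 4×4 + 4×5 + 4×2 + 18×2 + 5×2 + 2×2 + 4×1 = 98
Dev: 4×5 + 4×4 + 4×5 + 18×4 + 5×5 + 2×1 + 4×3 = 167
Kira: 4×2 + 4×2 + 4×1 + 18×3 + 5×1 + 2×4 + 4×2 = 95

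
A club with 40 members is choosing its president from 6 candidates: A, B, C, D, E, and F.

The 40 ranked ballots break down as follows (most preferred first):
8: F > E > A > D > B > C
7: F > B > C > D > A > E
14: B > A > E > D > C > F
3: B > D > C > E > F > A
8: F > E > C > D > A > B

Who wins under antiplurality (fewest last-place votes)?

D

Last-place votes: A 3, B 8, C 8, D 0, E 7, F 14.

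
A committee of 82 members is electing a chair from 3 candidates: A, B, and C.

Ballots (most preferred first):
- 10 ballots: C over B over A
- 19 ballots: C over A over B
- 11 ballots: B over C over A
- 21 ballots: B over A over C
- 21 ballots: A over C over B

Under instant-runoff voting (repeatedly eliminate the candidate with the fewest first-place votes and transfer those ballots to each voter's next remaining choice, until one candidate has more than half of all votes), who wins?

C

Round 1: A 21, B 32, C 29. A eliminated.
Round 2: B 32, C 50. C has a majority (≥42).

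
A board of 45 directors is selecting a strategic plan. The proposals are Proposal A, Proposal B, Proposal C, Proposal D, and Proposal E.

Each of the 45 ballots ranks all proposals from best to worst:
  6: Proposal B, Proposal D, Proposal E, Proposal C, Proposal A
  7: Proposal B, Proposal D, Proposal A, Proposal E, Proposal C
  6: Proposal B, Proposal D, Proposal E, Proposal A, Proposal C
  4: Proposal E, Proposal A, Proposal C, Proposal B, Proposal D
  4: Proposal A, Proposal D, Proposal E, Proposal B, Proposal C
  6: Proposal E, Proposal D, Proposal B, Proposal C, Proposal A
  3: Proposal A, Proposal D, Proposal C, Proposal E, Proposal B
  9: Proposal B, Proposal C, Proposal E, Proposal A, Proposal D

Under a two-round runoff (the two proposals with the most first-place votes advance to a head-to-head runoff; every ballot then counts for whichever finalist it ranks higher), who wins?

Round 1 first-place votes: Proposal A 7, Proposal B 28, Proposal C 0, Proposal D 0, Proposal E 10. Proposal B and Proposal E advance.
Runoff: Proposal B is ranked above Proposal E on 28 ballots, Proposal E above Proposal B on 17.

Proposal B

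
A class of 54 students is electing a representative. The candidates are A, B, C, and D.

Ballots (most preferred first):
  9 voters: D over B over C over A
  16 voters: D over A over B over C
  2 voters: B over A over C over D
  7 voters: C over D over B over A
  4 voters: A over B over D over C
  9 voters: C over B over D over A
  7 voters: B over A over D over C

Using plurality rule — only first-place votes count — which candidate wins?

First-place votes: A 4, B 9, C 16, D 25.

D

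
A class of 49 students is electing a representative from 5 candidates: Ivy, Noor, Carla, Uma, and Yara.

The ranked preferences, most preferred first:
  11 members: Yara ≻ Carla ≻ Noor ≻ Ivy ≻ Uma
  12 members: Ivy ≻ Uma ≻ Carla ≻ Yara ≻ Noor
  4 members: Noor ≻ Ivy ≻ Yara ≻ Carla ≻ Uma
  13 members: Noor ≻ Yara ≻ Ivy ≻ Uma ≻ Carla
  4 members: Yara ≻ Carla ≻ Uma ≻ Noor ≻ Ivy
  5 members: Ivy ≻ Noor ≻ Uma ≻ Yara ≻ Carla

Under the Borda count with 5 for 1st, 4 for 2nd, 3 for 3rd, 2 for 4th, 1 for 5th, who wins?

Yara

Ivy: 11×2 + 12×5 + 4×4 + 13×3 + 4×1 + 5×5 = 166
Noor: 11×3 + 12×1 + 4×5 + 13×5 + 4×2 + 5×4 = 158
Carla: 11×4 + 12×3 + 4×2 + 13×1 + 4×4 + 5×1 = 122
Uma: 11×1 + 12×4 + 4×1 + 13×2 + 4×3 + 5×3 = 116
Yara: 11×5 + 12×2 + 4×3 + 13×4 + 4×5 + 5×2 = 173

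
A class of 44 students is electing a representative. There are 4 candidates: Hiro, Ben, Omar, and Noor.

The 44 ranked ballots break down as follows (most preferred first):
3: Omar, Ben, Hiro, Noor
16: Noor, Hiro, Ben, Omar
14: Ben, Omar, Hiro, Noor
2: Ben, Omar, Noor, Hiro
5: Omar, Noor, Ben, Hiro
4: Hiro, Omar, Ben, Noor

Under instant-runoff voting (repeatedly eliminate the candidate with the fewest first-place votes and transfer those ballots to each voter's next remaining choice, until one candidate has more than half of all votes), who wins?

Ben

Round 1: Hiro 4, Ben 16, Omar 8, Noor 16. Hiro eliminated.
Round 2: Ben 16, Omar 12, Noor 16. Omar eliminated.
Round 3: Ben 23, Noor 21. Ben has a majority (≥23).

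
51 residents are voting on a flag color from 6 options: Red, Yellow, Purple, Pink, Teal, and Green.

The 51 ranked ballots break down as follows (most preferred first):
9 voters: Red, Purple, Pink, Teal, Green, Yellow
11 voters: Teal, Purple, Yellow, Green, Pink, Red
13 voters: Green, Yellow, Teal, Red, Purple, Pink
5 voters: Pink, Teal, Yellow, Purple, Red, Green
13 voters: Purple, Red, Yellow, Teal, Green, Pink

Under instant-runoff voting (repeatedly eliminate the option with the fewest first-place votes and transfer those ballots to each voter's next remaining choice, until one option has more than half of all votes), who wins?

Teal

Round 1: Red 9, Yellow 0, Purple 13, Pink 5, Teal 11, Green 13. Yellow eliminated.
Round 2: Red 9, Purple 13, Pink 5, Teal 11, Green 13. Pink eliminated.
Round 3: Red 9, Purple 13, Teal 16, Green 13. Red eliminated.
Round 4: Purple 22, Teal 16, Green 13. Green eliminated.
Round 5: Purple 22, Teal 29. Teal has a majority (≥26).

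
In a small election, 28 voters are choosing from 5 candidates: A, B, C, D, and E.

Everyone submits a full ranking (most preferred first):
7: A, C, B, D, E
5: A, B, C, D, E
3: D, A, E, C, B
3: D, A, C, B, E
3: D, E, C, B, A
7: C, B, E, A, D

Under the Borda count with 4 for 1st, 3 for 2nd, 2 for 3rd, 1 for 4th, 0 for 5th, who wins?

A: 7×4 + 5×4 + 3×3 + 3×3 + 3×0 + 7×1 = 73
B: 7×2 + 5×3 + 3×0 + 3×1 + 3×1 + 7×3 = 56
C: 7×3 + 5×2 + 3×1 + 3×2 + 3×2 + 7×4 = 74
D: 7×1 + 5×1 + 3×4 + 3×4 + 3×4 + 7×0 = 48
E: 7×0 + 5×0 + 3×2 + 3×0 + 3×3 + 7×2 = 29

C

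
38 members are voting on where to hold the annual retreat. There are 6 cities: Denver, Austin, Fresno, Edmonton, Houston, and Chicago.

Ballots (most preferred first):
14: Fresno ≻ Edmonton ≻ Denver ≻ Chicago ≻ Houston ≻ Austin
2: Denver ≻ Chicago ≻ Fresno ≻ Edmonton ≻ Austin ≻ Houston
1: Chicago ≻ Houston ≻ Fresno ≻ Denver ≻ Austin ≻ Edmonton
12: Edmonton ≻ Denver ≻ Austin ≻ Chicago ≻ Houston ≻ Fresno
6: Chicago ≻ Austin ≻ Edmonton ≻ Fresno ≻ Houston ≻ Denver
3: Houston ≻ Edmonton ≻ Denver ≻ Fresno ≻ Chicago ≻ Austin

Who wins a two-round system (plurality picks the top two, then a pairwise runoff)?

Edmonton

Round 1 first-place votes: Denver 2, Austin 0, Fresno 14, Edmonton 12, Houston 3, Chicago 7. Fresno and Edmonton advance.
Runoff: Fresno is ranked above Edmonton on 17 ballots, Edmonton above Fresno on 21.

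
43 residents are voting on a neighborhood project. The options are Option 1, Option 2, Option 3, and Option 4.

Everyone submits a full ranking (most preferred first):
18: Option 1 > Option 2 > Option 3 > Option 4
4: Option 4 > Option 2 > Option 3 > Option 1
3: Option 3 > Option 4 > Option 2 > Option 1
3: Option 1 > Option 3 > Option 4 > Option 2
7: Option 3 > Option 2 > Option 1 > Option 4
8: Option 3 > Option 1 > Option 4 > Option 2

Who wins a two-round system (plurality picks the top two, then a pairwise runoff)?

Round 1 first-place votes: Option 1 21, Option 2 0, Option 3 18, Option 4 4. Option 1 and Option 3 advance.
Runoff: Option 1 is ranked above Option 3 on 21 ballots, Option 3 above Option 1 on 22.

Option 3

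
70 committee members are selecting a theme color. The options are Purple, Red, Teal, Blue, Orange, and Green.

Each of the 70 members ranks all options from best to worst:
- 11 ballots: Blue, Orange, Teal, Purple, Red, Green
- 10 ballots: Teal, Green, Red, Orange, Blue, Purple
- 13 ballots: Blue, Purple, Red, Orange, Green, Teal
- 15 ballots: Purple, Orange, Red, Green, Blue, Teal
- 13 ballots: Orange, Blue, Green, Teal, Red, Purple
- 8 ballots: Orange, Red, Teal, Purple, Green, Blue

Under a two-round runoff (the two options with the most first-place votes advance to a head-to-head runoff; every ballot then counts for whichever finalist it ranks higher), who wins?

Round 1 first-place votes: Purple 15, Red 0, Teal 10, Blue 24, Orange 21, Green 0. Blue and Orange advance.
Runoff: Blue is ranked above Orange on 24 ballots, Orange above Blue on 46.

Orange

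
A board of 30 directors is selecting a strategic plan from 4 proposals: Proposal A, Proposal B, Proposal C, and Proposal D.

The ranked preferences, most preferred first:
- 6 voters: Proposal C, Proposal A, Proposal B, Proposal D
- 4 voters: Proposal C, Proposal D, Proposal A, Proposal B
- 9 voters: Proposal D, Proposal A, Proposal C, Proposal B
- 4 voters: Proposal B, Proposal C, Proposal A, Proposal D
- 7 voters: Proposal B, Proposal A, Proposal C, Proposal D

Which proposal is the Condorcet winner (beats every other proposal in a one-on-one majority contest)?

Proposal A vs Proposal B: 19–11
Proposal A vs Proposal C: 16–14
Proposal A vs Proposal D: 17–13
Proposal A beats every other proposal.

Proposal A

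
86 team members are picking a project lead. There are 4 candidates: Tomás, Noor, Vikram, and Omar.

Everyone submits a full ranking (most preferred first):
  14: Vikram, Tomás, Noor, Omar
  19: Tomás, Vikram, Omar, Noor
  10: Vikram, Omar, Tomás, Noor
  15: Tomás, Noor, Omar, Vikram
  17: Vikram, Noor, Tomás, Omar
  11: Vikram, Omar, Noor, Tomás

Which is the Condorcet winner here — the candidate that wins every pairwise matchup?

Vikram

Vikram vs Tomás: 52–34
Vikram vs Noor: 71–15
Vikram vs Omar: 71–15
Vikram beats every other candidate.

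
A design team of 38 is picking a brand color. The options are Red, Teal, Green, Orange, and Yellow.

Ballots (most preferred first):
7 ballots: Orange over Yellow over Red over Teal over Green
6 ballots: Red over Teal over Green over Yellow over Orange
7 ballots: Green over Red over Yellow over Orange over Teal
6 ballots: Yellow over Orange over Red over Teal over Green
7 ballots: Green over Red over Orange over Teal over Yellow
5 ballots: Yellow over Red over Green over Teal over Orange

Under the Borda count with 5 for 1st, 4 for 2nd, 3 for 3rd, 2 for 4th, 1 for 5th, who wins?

Red

Red: 7×3 + 6×5 + 7×4 + 6×3 + 7×4 + 5×4 = 145
Teal: 7×2 + 6×4 + 7×1 + 6×2 + 7×2 + 5×2 = 81
Green: 7×1 + 6×3 + 7×5 + 6×1 + 7×5 + 5×3 = 116
Orange: 7×5 + 6×1 + 7×2 + 6×4 + 7×3 + 5×1 = 105
Yellow: 7×4 + 6×2 + 7×3 + 6×5 + 7×1 + 5×5 = 123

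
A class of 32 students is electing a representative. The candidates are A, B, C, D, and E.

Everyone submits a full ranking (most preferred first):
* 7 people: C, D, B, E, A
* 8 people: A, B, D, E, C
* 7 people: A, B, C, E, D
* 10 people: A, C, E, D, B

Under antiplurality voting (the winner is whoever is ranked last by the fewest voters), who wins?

E

Last-place votes: A 7, B 10, C 8, D 7, E 0.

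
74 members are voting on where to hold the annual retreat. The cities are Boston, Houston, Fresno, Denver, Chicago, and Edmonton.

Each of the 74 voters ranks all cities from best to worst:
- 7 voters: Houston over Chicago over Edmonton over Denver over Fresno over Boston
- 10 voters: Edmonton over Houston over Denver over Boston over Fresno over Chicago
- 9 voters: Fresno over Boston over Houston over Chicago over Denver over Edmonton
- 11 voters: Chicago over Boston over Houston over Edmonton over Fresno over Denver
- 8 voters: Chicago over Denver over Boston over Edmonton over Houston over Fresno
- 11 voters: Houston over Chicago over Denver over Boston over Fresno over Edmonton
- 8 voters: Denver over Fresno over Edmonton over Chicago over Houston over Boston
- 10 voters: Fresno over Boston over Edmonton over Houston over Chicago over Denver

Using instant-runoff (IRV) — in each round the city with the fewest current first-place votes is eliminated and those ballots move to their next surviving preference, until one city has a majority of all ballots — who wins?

Round 1: Boston 0, Houston 18, Fresno 19, Denver 8, Chicago 19, Edmonton 10. Boston eliminated.
Round 2: Houston 18, Fresno 19, Denver 8, Chicago 19, Edmonton 10. Denver eliminated.
Round 3: Houston 18, Fresno 27, Chicago 19, Edmonton 10. Edmonton eliminated.
Round 4: Houston 28, Fresno 27, Chicago 19. Chicago eliminated.
Round 5: Houston 47, Fresno 27. Houston has a majority (≥38).

Houston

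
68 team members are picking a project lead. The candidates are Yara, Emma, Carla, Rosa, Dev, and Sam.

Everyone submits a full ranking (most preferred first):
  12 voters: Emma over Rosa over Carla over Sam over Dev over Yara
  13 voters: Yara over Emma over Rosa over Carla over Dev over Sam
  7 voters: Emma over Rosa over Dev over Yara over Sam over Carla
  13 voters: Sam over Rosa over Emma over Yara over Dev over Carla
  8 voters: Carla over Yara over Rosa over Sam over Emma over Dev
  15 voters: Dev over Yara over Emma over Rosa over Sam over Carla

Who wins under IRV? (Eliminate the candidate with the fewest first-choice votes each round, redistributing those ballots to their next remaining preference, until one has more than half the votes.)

Round 1: Yara 13, Emma 19, Carla 8, Rosa 0, Dev 15, Sam 13. Rosa eliminated.
Round 2: Yara 13, Emma 19, Carla 8, Dev 15, Sam 13. Carla eliminated.
Round 3: Yara 21, Emma 19, Dev 15, Sam 13. Sam eliminated.
Round 4: Yara 21, Emma 32, Dev 15. Dev eliminated.
Round 5: Yara 36, Emma 32. Yara has a majority (≥35).

Yara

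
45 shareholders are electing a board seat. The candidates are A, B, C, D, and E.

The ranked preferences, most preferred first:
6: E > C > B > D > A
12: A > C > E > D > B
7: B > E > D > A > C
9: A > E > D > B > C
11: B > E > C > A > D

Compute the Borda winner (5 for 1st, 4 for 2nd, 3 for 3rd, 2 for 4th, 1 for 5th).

A: 6×1 + 12×5 + 7×2 + 9×5 + 11×2 = 147
B: 6×3 + 12×1 + 7×5 + 9×2 + 11×5 = 138
C: 6×4 + 12×4 + 7×1 + 9×1 + 11×3 = 121
D: 6×2 + 12×2 + 7×3 + 9×3 + 11×1 = 95
E: 6×5 + 12×3 + 7×4 + 9×4 + 11×4 = 174

E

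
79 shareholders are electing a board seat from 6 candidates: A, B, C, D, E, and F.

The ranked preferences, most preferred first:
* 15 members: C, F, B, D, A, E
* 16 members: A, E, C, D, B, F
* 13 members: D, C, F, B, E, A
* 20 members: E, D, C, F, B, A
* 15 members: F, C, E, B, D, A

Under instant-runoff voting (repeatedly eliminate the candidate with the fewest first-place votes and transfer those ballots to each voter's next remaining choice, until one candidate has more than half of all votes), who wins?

C

Round 1: A 16, B 0, C 15, D 13, E 20, F 15. B eliminated.
Round 2: A 16, C 15, D 13, E 20, F 15. D eliminated.
Round 3: A 16, C 28, E 20, F 15. F eliminated.
Round 4: A 16, C 43, E 20. C has a majority (≥40).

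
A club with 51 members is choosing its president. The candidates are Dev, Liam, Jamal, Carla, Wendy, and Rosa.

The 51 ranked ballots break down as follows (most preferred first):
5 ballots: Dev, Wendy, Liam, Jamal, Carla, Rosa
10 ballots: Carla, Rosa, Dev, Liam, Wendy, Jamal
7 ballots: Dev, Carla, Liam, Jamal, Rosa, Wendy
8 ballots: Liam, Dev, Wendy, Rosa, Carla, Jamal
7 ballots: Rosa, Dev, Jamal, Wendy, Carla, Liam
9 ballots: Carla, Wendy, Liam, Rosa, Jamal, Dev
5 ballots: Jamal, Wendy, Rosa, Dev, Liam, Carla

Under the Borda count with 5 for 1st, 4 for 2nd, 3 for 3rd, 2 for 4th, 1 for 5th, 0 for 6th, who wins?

Dev

Dev: 5×5 + 10×3 + 7×5 + 8×4 + 7×4 + 9×0 + 5×2 = 160
Liam: 5×3 + 10×2 + 7×3 + 8×5 + 7×0 + 9×3 + 5×1 = 128
Jamal: 5×2 + 10×0 + 7×2 + 8×0 + 7×3 + 9×1 + 5×5 = 79
Carla: 5×1 + 10×5 + 7×4 + 8×1 + 7×1 + 9×5 + 5×0 = 143
Wendy: 5×4 + 10×1 + 7×0 + 8×3 + 7×2 + 9×4 + 5×4 = 124
Rosa: 5×0 + 10×4 + 7×1 + 8×2 + 7×5 + 9×2 + 5×3 = 131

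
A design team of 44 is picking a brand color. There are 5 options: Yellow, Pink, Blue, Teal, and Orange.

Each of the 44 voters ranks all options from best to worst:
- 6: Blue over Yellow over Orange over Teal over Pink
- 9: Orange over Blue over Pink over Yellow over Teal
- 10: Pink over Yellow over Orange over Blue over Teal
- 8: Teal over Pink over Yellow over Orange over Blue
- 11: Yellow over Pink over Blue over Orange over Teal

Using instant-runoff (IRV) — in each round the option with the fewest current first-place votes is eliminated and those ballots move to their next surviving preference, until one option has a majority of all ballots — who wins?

Round 1: Yellow 11, Pink 10, Blue 6, Teal 8, Orange 9. Blue eliminated.
Round 2: Yellow 17, Pink 10, Teal 8, Orange 9. Teal eliminated.
Round 3: Yellow 17, Pink 18, Orange 9. Orange eliminated.
Round 4: Yellow 17, Pink 27. Pink has a majority (≥23).

Pink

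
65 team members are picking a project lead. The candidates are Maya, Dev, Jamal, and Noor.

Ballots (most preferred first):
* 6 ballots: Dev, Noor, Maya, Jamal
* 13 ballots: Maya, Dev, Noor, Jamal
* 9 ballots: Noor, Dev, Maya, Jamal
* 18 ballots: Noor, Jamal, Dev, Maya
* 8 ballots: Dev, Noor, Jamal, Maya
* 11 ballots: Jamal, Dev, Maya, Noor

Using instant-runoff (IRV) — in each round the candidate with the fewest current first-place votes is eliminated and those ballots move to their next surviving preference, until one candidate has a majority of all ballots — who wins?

Dev

Round 1: Maya 13, Dev 14, Jamal 11, Noor 27. Jamal eliminated.
Round 2: Maya 13, Dev 25, Noor 27. Maya eliminated.
Round 3: Dev 38, Noor 27. Dev has a majority (≥33).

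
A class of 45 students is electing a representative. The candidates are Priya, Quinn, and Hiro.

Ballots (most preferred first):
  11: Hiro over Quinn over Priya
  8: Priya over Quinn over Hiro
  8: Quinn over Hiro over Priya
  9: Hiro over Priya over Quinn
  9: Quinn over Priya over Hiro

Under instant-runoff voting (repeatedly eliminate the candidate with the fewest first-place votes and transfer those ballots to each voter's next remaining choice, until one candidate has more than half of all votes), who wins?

Quinn

Round 1: Priya 8, Quinn 17, Hiro 20. Priya eliminated.
Round 2: Quinn 25, Hiro 20. Quinn has a majority (≥23).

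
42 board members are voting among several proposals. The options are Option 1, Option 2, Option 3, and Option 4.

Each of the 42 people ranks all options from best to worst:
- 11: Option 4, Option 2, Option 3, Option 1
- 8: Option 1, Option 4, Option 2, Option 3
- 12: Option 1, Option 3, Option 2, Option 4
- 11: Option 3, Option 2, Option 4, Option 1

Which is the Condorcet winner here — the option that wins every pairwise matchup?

Option 3

Option 3 vs Option 1: 22–20
Option 3 vs Option 2: 23–19
Option 3 vs Option 4: 23–19
Option 3 beats every other option.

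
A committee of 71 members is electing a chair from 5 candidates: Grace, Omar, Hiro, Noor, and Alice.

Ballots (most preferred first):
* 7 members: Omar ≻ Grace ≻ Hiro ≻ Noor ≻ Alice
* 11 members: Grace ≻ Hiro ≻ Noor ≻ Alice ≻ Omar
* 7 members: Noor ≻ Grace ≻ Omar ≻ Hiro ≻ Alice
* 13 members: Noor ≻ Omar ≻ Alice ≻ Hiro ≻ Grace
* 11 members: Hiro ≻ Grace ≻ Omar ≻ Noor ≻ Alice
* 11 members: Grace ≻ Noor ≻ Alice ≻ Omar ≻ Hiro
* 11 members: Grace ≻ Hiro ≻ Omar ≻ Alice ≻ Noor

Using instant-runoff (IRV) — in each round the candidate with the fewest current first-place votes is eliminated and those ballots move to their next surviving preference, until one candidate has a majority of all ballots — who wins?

Round 1: Grace 33, Omar 7, Hiro 11, Noor 20, Alice 0. Alice eliminated.
Round 2: Grace 33, Omar 7, Hiro 11, Noor 20. Omar eliminated.
Round 3: Grace 40, Hiro 11, Noor 20. Grace has a majority (≥36).

Grace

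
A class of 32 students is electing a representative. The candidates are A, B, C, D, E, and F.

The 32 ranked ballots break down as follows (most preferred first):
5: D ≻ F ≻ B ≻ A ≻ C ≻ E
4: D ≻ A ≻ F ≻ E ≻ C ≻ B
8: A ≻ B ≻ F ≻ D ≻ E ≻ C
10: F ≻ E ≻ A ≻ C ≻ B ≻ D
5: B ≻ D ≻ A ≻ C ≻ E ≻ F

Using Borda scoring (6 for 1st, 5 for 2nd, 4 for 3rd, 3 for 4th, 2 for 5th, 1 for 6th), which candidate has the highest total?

A

A: 5×3 + 4×5 + 8×6 + 10×4 + 5×4 = 143
B: 5×4 + 4×1 + 8×5 + 10×2 + 5×6 = 114
C: 5×2 + 4×2 + 8×1 + 10×3 + 5×3 = 71
D: 5×6 + 4×6 + 8×3 + 10×1 + 5×5 = 113
E: 5×1 + 4×3 + 8×2 + 10×5 + 5×2 = 93
F: 5×5 + 4×4 + 8×4 + 10×6 + 5×1 = 138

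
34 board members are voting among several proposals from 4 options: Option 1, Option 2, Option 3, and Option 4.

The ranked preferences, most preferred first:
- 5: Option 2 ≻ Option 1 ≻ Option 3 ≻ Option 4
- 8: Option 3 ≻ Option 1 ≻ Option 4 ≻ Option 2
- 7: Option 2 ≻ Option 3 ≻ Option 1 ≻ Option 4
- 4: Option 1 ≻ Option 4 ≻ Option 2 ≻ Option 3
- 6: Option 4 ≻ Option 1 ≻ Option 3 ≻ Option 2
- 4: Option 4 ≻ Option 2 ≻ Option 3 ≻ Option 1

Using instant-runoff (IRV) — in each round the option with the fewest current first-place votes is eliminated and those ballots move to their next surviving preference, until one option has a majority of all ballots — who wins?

Option 4

Round 1: Option 1 4, Option 2 12, Option 3 8, Option 4 10. Option 1 eliminated.
Round 2: Option 2 12, Option 3 8, Option 4 14. Option 3 eliminated.
Round 3: Option 2 12, Option 4 22. Option 4 has a majority (≥18).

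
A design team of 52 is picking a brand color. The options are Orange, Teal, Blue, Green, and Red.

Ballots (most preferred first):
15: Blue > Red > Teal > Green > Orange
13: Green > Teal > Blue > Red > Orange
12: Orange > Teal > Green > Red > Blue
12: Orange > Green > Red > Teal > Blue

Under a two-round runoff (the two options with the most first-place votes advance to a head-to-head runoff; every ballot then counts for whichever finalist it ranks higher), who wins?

Round 1 first-place votes: Orange 24, Teal 0, Blue 15, Green 13, Red 0. Orange and Blue advance.
Runoff: Orange is ranked above Blue on 24 ballots, Blue above Orange on 28.

Blue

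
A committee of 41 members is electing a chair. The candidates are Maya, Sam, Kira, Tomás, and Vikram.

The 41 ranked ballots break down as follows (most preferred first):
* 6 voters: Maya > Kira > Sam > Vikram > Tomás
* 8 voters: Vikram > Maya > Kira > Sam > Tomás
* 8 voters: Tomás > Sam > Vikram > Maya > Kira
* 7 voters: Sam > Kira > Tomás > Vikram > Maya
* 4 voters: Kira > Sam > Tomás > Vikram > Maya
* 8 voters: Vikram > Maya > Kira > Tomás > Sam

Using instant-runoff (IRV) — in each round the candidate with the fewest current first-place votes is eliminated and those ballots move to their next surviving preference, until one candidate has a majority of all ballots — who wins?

Round 1: Maya 6, Sam 7, Kira 4, Tomás 8, Vikram 16. Kira eliminated.
Round 2: Maya 6, Sam 11, Tomás 8, Vikram 16. Maya eliminated.
Round 3: Sam 17, Tomás 8, Vikram 16. Tomás eliminated.
Round 4: Sam 25, Vikram 16. Sam has a majority (≥21).

Sam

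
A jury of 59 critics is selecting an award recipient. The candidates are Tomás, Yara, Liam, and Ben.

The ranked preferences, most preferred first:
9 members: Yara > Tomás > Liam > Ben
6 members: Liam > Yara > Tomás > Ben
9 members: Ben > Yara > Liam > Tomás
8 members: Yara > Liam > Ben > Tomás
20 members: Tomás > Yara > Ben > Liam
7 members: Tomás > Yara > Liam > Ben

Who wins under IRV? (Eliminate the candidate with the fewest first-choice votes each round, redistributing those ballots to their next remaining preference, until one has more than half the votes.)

Yara

Round 1: Tomás 27, Yara 17, Liam 6, Ben 9. Liam eliminated.
Round 2: Tomás 27, Yara 23, Ben 9. Ben eliminated.
Round 3: Tomás 27, Yara 32. Yara has a majority (≥30).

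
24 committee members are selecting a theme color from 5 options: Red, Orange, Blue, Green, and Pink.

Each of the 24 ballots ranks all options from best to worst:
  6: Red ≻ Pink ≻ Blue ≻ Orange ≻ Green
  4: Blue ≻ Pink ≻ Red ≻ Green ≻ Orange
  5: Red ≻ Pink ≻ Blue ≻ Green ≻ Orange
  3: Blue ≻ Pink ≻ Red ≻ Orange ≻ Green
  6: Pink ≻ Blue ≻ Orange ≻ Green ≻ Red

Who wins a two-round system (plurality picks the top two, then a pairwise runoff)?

Round 1 first-place votes: Red 11, Orange 0, Blue 7, Green 0, Pink 6. Red and Blue advance.
Runoff: Red is ranked above Blue on 11 ballots, Blue above Red on 13.

Blue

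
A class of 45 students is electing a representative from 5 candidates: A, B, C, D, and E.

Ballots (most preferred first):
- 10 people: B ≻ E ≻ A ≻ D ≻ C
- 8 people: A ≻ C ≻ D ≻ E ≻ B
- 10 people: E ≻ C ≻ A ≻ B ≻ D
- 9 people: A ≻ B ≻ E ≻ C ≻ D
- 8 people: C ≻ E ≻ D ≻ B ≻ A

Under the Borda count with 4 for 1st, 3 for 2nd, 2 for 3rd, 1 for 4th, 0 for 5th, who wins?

E

A: 10×2 + 8×4 + 10×2 + 9×4 + 8×0 = 108
B: 10×4 + 8×0 + 10×1 + 9×3 + 8×1 = 85
C: 10×0 + 8×3 + 10×3 + 9×1 + 8×4 = 95
D: 10×1 + 8×2 + 10×0 + 9×0 + 8×2 = 42
E: 10×3 + 8×1 + 10×4 + 9×2 + 8×3 = 120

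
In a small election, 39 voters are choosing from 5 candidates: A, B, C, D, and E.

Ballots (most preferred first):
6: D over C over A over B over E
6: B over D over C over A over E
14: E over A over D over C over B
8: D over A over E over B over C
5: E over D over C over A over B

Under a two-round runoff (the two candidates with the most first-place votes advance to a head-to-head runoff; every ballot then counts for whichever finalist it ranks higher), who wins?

D

Round 1 first-place votes: A 0, B 6, C 0, D 14, E 19. E and D advance.
Runoff: E is ranked above D on 19 ballots, D above E on 20.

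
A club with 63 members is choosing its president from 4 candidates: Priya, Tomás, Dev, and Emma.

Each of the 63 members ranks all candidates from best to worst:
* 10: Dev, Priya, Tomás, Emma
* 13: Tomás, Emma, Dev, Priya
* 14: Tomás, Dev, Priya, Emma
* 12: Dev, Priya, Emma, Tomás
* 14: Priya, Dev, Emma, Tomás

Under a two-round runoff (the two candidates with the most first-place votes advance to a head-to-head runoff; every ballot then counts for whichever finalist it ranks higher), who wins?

Dev

Round 1 first-place votes: Priya 14, Tomás 27, Dev 22, Emma 0. Tomás and Dev advance.
Runoff: Tomás is ranked above Dev on 27 ballots, Dev above Tomás on 36.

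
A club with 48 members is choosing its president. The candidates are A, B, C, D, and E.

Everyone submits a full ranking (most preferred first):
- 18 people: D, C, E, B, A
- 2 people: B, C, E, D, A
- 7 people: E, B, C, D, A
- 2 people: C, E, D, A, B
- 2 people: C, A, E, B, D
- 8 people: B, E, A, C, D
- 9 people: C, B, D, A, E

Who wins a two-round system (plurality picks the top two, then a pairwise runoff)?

C

Round 1 first-place votes: A 0, B 10, C 13, D 18, E 7. D and C advance.
Runoff: D is ranked above C on 18 ballots, C above D on 30.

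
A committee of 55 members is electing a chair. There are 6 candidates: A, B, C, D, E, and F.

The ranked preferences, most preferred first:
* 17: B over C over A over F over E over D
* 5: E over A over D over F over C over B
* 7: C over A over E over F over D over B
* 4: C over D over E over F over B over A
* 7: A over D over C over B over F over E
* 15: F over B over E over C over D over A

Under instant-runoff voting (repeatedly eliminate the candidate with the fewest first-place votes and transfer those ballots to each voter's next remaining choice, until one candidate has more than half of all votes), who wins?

Round 1: A 7, B 17, C 11, D 0, E 5, F 15. D eliminated.
Round 2: A 7, B 17, C 11, E 5, F 15. E eliminated.
Round 3: A 12, B 17, C 11, F 15. C eliminated.
Round 4: A 19, B 17, F 19. B eliminated.
Round 5: A 36, F 19. A has a majority (≥28).

A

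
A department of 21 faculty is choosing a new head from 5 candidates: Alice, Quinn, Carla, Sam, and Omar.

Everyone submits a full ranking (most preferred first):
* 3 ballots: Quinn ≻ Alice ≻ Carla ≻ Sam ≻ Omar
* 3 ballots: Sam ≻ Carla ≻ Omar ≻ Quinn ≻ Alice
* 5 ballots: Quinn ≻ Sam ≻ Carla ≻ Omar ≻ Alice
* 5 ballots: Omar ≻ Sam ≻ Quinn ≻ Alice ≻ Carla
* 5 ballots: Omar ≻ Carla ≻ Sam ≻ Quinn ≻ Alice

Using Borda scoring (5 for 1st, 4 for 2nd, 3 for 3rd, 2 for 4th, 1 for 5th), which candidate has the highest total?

Sam

Alice: 3×4 + 3×1 + 5×1 + 5×2 + 5×1 = 35
Quinn: 3×5 + 3×2 + 5×5 + 5×3 + 5×2 = 71
Carla: 3×3 + 3×4 + 5×3 + 5×1 + 5×4 = 61
Sam: 3×2 + 3×5 + 5×4 + 5×4 + 5×3 = 76
Omar: 3×1 + 3×3 + 5×2 + 5×5 + 5×5 = 72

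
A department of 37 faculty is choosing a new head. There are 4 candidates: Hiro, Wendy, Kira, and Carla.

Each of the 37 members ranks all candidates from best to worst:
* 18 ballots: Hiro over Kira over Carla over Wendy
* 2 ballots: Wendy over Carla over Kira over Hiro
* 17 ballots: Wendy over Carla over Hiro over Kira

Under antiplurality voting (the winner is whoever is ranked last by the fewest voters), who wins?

Carla

Last-place votes: Hiro 2, Wendy 18, Kira 17, Carla 0.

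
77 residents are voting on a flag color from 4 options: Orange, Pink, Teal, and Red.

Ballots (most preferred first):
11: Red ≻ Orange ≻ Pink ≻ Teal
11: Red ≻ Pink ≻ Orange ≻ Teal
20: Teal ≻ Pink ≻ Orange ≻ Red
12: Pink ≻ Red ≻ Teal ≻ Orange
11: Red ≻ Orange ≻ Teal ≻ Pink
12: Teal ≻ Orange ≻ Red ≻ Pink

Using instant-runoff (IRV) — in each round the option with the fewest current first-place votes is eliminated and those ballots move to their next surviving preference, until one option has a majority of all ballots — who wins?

Round 1: Orange 0, Pink 12, Teal 32, Red 33. Orange eliminated.
Round 2: Pink 12, Teal 32, Red 33. Pink eliminated.
Round 3: Teal 32, Red 45. Red has a majority (≥39).

Red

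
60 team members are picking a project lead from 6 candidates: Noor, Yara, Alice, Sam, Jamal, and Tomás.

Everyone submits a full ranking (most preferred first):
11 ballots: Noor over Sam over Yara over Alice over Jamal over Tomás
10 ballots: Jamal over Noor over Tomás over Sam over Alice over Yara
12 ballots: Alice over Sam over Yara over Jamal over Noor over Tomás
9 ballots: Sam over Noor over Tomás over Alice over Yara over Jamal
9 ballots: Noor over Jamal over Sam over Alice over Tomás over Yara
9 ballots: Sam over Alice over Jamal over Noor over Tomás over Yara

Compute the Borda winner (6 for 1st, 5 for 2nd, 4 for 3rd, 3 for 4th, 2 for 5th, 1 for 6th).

Sam

Noor: 11×6 + 10×5 + 12×2 + 9×5 + 9×6 + 9×3 = 266
Yara: 11×4 + 10×1 + 12×4 + 9×2 + 9×1 + 9×1 = 138
Alice: 11×3 + 10×2 + 12×6 + 9×3 + 9×3 + 9×5 = 224
Sam: 11×5 + 10×3 + 12×5 + 9×6 + 9×4 + 9×6 = 289
Jamal: 11×2 + 10×6 + 12×3 + 9×1 + 9×5 + 9×4 = 208
Tomás: 11×1 + 10×4 + 12×1 + 9×4 + 9×2 + 9×2 = 135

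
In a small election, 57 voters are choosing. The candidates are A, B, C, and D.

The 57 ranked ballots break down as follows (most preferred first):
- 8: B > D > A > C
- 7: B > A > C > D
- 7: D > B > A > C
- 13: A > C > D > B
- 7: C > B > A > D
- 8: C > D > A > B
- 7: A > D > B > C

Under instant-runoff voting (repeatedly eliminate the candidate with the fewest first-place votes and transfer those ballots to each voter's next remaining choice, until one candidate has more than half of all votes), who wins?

B

Round 1: A 20, B 15, C 15, D 7. D eliminated.
Round 2: A 20, B 22, C 15. C eliminated.
Round 3: A 28, B 29. B has a majority (≥29).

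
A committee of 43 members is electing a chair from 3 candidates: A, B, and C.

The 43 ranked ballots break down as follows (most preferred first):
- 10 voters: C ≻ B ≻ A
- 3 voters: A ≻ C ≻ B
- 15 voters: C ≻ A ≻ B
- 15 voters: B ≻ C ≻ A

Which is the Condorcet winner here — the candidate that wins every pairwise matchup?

C vs A: 40–3
C vs B: 28–15
C beats every other candidate.

C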